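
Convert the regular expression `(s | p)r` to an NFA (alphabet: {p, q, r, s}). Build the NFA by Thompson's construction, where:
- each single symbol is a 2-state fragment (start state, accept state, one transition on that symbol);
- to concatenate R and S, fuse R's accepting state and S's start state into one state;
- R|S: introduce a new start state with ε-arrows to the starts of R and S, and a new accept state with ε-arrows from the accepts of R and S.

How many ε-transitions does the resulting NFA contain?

4

Bottom-up over the parse tree:
Each of the 3 symbol leaves contributes 0 ε-transitions.
  s | p : 4 ε-transitions
  (s | p)r : 4 ε-transitions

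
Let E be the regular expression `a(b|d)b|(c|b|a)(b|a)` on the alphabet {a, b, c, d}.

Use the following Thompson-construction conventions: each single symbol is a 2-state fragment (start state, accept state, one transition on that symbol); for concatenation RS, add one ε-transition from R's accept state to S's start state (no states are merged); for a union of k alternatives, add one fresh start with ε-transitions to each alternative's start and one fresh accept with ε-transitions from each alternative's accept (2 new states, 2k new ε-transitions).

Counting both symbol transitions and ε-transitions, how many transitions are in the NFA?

30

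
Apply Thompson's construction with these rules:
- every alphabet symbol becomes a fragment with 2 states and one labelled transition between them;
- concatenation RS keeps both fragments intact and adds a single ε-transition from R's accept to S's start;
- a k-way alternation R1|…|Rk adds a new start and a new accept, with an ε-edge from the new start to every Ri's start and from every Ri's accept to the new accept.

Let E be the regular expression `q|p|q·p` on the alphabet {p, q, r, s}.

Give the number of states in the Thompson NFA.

Bottom-up over the parse tree:
Each of the 4 symbol leaves contributes a 2-state fragment.
  q·p — 4 states
  q|p|q·p — 10 states

10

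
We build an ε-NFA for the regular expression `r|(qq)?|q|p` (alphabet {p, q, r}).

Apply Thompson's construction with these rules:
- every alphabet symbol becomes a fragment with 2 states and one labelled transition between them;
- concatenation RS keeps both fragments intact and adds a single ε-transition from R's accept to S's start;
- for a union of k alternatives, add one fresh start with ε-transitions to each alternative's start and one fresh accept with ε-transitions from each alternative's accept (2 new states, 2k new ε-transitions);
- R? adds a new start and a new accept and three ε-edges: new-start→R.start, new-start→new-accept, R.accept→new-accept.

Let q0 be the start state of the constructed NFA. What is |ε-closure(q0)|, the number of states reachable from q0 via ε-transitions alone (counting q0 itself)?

8

Let C(F) = |ε-closure(F.start)| within fragment F, and note whether F accepts ε. Symbol fragments have C = 1 and do not accept ε. Then:
  qq : C equals the left operand's closure size = 1 (its accept is not ε-reachable, so the closure stops there)
  (qq)? : new start has ε-edges to the inner start and to the new accept, so C = 2 + 1 = 3
  r|(qq)?|q|p : new start ε-reaches every alternative's start; at least one alternative accepts ε, so the union's new accept is reached too: C = 1 + 1 + 3 + 1 + 1 + 1 = 8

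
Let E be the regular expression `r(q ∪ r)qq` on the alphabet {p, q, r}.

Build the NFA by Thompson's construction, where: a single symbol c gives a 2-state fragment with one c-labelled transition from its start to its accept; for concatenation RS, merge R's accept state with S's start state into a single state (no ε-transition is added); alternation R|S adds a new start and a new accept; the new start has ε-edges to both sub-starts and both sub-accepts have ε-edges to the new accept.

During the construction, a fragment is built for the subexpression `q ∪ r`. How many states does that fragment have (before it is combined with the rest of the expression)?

Fragment for `q ∪ r`:
Each of the 2 symbol leaves contributes a 2-state fragment.
  q ∪ r — 6 states

6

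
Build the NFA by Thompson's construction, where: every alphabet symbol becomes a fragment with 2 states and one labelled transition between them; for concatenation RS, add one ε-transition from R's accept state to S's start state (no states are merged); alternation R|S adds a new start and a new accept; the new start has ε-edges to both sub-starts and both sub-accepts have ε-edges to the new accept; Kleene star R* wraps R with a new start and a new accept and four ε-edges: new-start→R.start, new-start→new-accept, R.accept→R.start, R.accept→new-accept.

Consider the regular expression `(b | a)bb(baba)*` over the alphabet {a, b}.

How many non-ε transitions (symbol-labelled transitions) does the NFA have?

8

Recursing over subexpressions:
Each of the 8 symbol leaves contributes exactly 1 symbol transition.
  b | a — 2 symbol transitions
  baba — 4 symbol transitions
  (baba)* — 4 symbol transitions
  (b | a)bb(baba)* — 8 symbol transitions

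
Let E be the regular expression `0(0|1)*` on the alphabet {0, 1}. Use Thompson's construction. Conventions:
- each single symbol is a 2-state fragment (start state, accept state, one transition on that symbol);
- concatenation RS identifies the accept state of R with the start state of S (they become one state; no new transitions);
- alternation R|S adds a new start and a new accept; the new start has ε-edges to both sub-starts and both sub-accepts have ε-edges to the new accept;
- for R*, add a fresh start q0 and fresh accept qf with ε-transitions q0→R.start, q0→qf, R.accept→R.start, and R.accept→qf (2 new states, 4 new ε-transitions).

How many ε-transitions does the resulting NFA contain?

8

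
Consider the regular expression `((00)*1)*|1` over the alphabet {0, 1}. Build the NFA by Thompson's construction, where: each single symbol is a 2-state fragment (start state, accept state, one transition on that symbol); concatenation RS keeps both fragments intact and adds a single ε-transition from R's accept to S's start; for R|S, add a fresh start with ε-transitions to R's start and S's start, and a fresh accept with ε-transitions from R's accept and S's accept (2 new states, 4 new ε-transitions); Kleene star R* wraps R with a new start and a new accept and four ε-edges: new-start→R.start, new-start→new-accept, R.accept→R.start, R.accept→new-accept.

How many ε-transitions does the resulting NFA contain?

14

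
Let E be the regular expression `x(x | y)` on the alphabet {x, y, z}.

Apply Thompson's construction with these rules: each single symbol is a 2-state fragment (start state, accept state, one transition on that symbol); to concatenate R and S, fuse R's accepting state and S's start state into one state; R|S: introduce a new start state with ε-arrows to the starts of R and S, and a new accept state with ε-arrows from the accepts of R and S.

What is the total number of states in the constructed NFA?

Building bottom-up:
Each of the 3 symbol leaves contributes a 2-state fragment.
  x | y = 6 states
  x(x | y) = 7 states

7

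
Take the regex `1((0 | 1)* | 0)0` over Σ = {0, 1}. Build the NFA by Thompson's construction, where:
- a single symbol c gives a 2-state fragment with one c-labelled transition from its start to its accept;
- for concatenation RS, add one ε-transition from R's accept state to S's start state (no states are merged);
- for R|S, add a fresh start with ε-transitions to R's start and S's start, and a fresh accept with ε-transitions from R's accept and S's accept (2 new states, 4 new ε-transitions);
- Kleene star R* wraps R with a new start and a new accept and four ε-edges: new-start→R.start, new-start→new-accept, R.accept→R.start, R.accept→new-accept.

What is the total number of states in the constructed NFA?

Building bottom-up:
Each of the 5 symbol leaves contributes a 2-state fragment.
  0 | 1 — 6 states
  (0 | 1)* — 8 states
  (0 | 1)* | 0 — 12 states
  1((0 | 1)* | 0)0 — 16 states

16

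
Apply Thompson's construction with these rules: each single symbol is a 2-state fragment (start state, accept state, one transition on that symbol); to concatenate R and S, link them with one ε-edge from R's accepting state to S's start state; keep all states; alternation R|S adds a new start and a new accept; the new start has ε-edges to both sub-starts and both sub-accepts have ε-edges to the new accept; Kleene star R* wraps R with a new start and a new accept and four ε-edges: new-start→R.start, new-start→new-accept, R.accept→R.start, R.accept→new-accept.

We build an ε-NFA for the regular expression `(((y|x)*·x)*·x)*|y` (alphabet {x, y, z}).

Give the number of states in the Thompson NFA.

20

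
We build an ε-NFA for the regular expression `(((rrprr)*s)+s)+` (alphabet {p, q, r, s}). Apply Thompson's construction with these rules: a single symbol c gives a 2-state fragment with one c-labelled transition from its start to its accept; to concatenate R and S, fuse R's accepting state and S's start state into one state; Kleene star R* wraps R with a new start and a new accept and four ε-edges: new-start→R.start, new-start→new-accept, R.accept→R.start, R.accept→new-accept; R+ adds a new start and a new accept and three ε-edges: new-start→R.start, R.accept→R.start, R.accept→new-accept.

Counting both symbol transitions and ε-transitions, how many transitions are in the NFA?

17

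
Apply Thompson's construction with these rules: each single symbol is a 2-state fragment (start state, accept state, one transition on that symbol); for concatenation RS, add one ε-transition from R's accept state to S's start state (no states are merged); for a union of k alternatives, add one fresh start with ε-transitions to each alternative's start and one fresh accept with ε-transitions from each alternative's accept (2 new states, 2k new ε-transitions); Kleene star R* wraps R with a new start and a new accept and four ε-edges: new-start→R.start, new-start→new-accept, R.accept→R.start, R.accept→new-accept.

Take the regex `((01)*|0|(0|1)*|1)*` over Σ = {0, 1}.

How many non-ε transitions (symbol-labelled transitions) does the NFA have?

Bottom-up over the parse tree:
Each of the 6 symbol leaves contributes exactly 1 symbol transition.
  01 → 2 symbol transitions
  (01)* → 2 symbol transitions
  0|1 → 2 symbol transitions
  (0|1)* → 2 symbol transitions
  (01)*|0|(0|1)*|1 → 6 symbol transitions
  ((01)*|0|(0|1)*|1)* → 6 symbol transitions

6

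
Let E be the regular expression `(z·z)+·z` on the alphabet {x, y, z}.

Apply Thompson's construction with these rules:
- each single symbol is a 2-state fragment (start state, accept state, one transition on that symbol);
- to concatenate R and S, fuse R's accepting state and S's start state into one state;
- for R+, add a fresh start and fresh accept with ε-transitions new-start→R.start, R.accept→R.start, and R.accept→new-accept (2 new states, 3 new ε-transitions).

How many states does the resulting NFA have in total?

Recursing over subexpressions:
Each of the 3 symbol leaves contributes a 2-state fragment.
  z·z → 3 states
  (z·z)+ → 5 states
  (z·z)+·z → 6 states

6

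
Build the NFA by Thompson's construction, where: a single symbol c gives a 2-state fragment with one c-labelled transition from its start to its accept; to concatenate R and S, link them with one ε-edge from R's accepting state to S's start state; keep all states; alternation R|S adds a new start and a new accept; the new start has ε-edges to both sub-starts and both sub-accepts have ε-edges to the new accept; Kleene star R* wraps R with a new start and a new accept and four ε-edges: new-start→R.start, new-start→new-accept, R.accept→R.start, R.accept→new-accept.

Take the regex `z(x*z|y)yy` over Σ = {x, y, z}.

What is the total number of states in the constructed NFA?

Building bottom-up:
Each of the 6 symbol leaves contributes a 2-state fragment.
  x* — 4 states
  x*z — 6 states
  x*z|y — 10 states
  z(x*z|y)yy — 16 states

16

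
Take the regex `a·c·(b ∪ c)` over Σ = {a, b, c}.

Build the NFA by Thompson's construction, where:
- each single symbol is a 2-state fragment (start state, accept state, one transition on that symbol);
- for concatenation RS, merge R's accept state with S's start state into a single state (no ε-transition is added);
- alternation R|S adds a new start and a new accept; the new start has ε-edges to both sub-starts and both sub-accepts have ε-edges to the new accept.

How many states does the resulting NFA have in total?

8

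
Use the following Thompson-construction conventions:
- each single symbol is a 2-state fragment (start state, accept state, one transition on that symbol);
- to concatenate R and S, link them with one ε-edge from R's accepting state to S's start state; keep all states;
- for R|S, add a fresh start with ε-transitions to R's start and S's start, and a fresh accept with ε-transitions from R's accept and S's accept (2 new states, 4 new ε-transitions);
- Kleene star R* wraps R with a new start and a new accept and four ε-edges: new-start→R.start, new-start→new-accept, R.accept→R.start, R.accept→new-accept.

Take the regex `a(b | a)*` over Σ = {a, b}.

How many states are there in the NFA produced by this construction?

Recursing over subexpressions:
Each of the 3 symbol leaves contributes a 2-state fragment.
  b | a → 6 states
  (b | a)* → 8 states
  a(b | a)* → 10 states

10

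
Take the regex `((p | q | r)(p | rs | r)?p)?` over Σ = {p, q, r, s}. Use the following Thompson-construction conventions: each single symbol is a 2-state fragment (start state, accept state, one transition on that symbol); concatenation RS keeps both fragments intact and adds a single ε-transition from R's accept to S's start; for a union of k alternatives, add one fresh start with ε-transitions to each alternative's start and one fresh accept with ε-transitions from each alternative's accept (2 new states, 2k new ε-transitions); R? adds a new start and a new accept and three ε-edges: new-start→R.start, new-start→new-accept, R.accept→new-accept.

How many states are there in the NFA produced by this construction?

Recursing over subexpressions:
Each of the 8 symbol leaves contributes a 2-state fragment.
  p | q | r → 8 states
  rs → 4 states
  p | rs | r → 10 states
  (p | rs | r)? → 12 states
  (p | q | r)(p | rs | r)?p → 22 states
  ((p | q | r)(p | rs | r)?p)? → 24 states

24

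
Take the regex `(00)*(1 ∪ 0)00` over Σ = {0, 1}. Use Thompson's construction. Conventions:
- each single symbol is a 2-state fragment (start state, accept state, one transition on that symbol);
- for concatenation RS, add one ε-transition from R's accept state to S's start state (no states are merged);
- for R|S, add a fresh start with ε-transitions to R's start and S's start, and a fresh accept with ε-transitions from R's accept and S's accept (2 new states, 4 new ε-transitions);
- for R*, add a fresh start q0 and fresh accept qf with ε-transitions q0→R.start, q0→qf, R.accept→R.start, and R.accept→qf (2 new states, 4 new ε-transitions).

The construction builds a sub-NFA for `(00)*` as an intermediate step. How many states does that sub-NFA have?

Fragment for `(00)*`:
Each of the 2 symbol leaves contributes a 2-state fragment.
  00 — 4 states
  (00)* — 6 states

6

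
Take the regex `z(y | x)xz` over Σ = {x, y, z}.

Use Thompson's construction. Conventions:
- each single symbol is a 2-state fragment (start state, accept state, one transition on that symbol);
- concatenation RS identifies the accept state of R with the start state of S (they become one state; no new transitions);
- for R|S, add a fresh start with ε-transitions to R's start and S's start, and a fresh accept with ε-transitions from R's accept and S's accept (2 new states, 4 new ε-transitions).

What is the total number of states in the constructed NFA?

9

By structural recursion:
Each of the 5 symbol leaves contributes a 2-state fragment.
  y | x — 6 states
  z(y | x)xz — 9 states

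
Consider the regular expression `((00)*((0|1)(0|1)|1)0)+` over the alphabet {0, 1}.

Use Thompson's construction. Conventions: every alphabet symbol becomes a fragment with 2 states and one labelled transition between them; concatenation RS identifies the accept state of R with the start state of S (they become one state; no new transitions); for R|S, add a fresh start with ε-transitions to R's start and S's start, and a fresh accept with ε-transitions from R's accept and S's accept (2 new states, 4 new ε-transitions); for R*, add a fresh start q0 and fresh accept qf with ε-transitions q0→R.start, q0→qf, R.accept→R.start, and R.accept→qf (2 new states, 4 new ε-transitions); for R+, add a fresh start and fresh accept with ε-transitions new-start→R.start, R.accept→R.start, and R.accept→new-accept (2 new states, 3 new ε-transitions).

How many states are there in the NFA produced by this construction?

22

By structural recursion:
Each of the 8 symbol leaves contributes a 2-state fragment.
  00 → 3 states
  (00)* → 5 states
  0|1 → 6 states
  0|1 → 6 states
  (0|1)(0|1) → 11 states
  (0|1)(0|1)|1 → 15 states
  (00)*((0|1)(0|1)|1)0 → 20 states
  ((00)*((0|1)(0|1)|1)0)+ → 22 states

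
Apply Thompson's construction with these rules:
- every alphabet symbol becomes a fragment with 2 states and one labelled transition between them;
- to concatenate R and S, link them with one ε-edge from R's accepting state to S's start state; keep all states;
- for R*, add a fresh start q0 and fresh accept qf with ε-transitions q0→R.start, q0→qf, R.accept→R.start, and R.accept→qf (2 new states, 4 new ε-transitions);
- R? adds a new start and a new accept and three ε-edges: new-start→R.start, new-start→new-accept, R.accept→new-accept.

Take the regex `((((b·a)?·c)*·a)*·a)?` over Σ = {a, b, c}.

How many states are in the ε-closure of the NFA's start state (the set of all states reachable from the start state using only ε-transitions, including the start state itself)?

12

Work bottom-up. For each fragment F, track |ε-closure(F.start)| and whether F's accept lies in that closure (i.e. whether F accepts ε). A single-symbol fragment has closure size 1 and does not accept ε.
  b·a — same as the first factor's closure: |closure| = 1
  (b·a)? — new start has ε-edges to the inner start and to the new accept, so |closure| = 2 + 1 = 3
  (b·a)?·c — the left operand accepts ε, so the closure extends into the next operand (via the concat ε-link); |closure| = 3 + 1 = 4
  ((b·a)?·c)* — the star's fresh start ε-reaches both the body's start and the fresh accept: |closure| = 2 + 4 = 6
  ((b·a)?·c)*·a — the left operand accepts ε, so the closure extends into the next operand (via the concat ε-link); |closure| = 6 + 1 = 7
  (((b·a)?·c)*·a)* — |closure| = 1 (new start) + 7 (body) + 1 (new accept) = 9
  (((b·a)?·c)*·a)*·a — |closure| = 9 + 1 = 10 (closure spills across the concat boundary because the left factor accepts ε)
  ((((b·a)?·c)*·a)*·a)? — new start has ε-edges to the inner start and to the new accept, so |closure| = 2 + 10 = 12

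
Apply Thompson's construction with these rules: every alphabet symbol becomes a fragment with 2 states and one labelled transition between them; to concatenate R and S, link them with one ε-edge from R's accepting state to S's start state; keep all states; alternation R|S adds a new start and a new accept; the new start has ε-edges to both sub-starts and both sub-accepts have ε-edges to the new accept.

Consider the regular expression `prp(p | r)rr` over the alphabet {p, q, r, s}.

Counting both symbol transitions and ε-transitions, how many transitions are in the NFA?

16

Recursing over subexpressions:
Each of the 7 symbol leaves contributes 1 transition (1 symbol, 0 ε).
  p | r — 6 transitions (2 symbol, 4 ε)
  prp(p | r)rr — 16 transitions (7 symbol, 9 ε)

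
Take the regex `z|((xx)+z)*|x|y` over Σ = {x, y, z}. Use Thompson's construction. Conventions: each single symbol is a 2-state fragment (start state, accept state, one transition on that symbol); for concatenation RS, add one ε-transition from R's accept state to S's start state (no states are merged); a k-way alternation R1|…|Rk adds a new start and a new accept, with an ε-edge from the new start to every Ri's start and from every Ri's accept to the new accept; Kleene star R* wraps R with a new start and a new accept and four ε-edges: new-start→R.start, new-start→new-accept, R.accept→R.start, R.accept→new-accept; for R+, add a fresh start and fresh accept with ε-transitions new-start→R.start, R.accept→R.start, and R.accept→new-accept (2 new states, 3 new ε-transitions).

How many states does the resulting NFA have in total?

18

Per subexpression:
Each of the 6 symbol leaves contributes a 2-state fragment.
  xx — 4 states
  (xx)+ — 6 states
  (xx)+z — 8 states
  ((xx)+z)* — 10 states
  z|((xx)+z)*|x|y — 18 states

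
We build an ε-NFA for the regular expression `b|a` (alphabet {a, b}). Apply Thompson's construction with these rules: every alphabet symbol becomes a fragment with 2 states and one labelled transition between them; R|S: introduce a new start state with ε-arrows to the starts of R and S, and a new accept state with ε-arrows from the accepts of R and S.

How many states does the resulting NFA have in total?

Recursing over subexpressions:
Each of the 2 symbol leaves contributes a 2-state fragment.
  b|a : 6 states

6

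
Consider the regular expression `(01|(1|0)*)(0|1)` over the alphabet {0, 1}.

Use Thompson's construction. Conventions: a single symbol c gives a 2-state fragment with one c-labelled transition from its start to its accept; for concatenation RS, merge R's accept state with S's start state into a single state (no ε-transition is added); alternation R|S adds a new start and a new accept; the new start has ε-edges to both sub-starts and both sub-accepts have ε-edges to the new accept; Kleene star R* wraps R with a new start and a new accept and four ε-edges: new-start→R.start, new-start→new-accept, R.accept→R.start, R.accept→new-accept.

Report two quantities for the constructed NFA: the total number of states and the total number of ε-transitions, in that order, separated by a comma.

18, 16

Bottom-up over the parse tree:
Each of the 6 symbol leaves contributes 2 states and 0 ε-transitions.
  01 = 3 states, 0 ε-transitions
  1|0 = 6 states, 4 ε-transitions
  (1|0)* = 8 states, 8 ε-transitions
  01|(1|0)* = 13 states, 12 ε-transitions
  0|1 = 6 states, 4 ε-transitions
  (01|(1|0)*)(0|1) = 18 states, 16 ε-transitions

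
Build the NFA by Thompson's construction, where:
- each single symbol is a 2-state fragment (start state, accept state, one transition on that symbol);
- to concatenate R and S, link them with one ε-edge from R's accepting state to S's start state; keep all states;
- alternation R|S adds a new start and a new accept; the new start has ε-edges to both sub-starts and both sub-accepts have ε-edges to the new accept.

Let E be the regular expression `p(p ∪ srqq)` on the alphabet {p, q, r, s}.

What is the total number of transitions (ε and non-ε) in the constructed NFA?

Recursing over subexpressions:
Each of the 6 symbol leaves contributes 1 transition (1 symbol, 0 ε).
  srqq = 7 transitions (4 symbol, 3 ε)
  p ∪ srqq = 12 transitions (5 symbol, 7 ε)
  p(p ∪ srqq) = 14 transitions (6 symbol, 8 ε)

14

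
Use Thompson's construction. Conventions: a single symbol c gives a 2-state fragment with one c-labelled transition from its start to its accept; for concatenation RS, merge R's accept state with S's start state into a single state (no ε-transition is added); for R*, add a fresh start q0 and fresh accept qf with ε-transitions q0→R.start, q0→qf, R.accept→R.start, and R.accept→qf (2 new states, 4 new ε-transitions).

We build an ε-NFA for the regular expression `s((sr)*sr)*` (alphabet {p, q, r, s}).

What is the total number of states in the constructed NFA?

10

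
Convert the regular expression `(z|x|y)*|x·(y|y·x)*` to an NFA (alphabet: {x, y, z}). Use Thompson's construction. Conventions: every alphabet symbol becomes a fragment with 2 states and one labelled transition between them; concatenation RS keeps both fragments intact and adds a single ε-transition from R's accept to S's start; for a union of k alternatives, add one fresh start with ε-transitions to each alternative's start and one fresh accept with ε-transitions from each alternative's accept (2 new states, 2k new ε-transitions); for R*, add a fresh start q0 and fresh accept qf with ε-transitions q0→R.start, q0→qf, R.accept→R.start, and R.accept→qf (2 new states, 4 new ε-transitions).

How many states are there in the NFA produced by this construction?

24

Recursing over subexpressions:
Each of the 7 symbol leaves contributes a 2-state fragment.
  z|x|y = 8 states
  (z|x|y)* = 10 states
  y·x = 4 states
  y|y·x = 8 states
  (y|y·x)* = 10 states
  x·(y|y·x)* = 12 states
  (z|x|y)*|x·(y|y·x)* = 24 states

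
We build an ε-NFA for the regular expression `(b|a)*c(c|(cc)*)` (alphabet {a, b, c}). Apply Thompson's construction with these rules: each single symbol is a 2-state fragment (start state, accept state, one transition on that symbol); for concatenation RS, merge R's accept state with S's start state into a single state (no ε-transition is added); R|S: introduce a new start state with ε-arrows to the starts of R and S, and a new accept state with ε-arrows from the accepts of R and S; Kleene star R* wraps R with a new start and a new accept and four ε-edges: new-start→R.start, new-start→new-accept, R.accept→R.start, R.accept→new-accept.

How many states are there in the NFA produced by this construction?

By structural recursion:
Each of the 6 symbol leaves contributes a 2-state fragment.
  b|a — 6 states
  (b|a)* — 8 states
  cc — 3 states
  (cc)* — 5 states
  c|(cc)* — 9 states
  (b|a)*c(c|(cc)*) — 17 states

17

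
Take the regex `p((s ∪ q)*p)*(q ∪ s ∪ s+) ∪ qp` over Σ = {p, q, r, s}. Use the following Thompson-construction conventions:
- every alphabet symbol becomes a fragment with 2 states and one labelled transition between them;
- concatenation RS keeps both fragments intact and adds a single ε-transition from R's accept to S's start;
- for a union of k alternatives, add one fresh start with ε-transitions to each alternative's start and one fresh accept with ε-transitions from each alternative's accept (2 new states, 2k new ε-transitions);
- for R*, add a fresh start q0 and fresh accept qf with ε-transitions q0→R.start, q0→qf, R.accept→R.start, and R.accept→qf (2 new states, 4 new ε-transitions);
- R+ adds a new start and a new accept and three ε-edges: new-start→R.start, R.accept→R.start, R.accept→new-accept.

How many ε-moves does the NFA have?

29

By structural recursion:
Each of the 9 symbol leaves contributes 0 ε-transitions.
  s ∪ q — 4 ε-transitions
  (s ∪ q)* — 8 ε-transitions
  (s ∪ q)*p — 9 ε-transitions
  ((s ∪ q)*p)* — 13 ε-transitions
  s+ — 3 ε-transitions
  q ∪ s ∪ s+ — 9 ε-transitions
  p((s ∪ q)*p)*(q ∪ s ∪ s+) — 24 ε-transitions
  qp — 1 ε-transition
  p((s ∪ q)*p)*(q ∪ s ∪ s+) ∪ qp — 29 ε-transitions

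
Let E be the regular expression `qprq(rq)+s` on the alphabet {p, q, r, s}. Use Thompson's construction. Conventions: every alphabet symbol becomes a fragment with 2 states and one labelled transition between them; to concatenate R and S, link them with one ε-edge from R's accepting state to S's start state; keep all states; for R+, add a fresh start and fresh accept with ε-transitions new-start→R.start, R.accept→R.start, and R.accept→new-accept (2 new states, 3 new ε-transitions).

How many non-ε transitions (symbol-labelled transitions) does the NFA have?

7

Building bottom-up:
Each of the 7 symbol leaves contributes exactly 1 symbol transition.
  rq : 2 symbol transitions
  (rq)+ : 2 symbol transitions
  qprq(rq)+s : 7 symbol transitions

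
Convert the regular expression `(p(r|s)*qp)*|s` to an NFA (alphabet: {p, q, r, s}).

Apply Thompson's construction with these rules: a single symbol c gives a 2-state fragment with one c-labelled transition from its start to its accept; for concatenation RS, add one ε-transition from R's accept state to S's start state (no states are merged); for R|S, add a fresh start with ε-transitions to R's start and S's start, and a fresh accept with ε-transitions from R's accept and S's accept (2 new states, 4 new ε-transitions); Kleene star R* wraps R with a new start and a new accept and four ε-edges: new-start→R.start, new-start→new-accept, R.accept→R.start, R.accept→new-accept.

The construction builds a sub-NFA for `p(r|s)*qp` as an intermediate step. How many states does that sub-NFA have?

Fragment for `p(r|s)*qp`:
Each of the 5 symbol leaves contributes a 2-state fragment.
  r|s — 6 states
  (r|s)* — 8 states
  p(r|s)*qp — 14 states

14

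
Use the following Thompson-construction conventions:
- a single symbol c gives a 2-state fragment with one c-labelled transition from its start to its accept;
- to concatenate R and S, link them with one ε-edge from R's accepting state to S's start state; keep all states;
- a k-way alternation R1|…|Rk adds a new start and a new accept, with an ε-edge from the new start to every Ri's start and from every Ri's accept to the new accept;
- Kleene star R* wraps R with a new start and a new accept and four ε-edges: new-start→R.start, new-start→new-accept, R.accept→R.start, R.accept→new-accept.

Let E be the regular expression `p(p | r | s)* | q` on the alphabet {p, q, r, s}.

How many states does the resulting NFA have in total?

16

Bottom-up over the parse tree:
Each of the 5 symbol leaves contributes a 2-state fragment.
  p | r | s — 8 states
  (p | r | s)* — 10 states
  p(p | r | s)* — 12 states
  p(p | r | s)* | q — 16 states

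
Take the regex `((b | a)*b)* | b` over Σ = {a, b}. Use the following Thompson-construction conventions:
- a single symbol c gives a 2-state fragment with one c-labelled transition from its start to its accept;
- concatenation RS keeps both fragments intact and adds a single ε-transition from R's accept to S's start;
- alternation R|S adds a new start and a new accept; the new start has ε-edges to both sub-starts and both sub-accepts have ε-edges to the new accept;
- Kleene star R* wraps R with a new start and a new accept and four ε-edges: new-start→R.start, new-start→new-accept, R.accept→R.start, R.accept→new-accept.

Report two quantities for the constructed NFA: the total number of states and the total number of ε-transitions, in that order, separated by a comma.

16, 17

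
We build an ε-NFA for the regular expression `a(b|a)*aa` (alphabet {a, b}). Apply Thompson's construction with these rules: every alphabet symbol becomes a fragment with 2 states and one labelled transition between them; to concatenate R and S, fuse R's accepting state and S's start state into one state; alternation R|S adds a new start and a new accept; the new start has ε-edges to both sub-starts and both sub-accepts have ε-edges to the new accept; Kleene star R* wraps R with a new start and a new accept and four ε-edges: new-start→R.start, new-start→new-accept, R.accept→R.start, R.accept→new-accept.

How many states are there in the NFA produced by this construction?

Per subexpression:
Each of the 5 symbol leaves contributes a 2-state fragment.
  b|a → 6 states
  (b|a)* → 8 states
  a(b|a)*aa → 11 states

11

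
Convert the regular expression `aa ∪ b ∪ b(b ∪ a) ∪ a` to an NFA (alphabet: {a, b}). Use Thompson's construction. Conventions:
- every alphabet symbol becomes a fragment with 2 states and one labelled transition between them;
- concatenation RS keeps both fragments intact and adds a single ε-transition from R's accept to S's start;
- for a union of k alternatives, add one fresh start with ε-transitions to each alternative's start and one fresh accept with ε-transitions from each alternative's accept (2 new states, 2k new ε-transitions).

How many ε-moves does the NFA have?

14

Building bottom-up:
Each of the 7 symbol leaves contributes 0 ε-transitions.
  aa = 1 ε-transition
  b ∪ a = 4 ε-transitions
  b(b ∪ a) = 5 ε-transitions
  aa ∪ b ∪ b(b ∪ a) ∪ a = 14 ε-transitions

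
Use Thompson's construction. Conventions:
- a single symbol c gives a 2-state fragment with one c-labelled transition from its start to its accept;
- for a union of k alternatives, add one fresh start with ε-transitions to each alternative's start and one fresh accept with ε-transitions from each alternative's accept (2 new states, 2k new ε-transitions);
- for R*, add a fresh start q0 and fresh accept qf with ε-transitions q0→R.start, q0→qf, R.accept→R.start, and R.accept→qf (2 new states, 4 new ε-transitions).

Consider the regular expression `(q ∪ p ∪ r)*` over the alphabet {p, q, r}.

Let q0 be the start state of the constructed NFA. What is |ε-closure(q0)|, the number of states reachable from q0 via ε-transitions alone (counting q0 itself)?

6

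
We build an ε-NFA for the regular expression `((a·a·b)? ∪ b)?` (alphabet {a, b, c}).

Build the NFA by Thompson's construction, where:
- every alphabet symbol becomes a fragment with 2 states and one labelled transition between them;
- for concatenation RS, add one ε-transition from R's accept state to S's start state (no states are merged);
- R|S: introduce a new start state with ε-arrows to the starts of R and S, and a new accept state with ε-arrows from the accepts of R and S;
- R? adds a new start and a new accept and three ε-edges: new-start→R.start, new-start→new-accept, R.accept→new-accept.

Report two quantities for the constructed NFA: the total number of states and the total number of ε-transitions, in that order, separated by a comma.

14, 12

Bottom-up over the parse tree:
Each of the 4 symbol leaves contributes 2 states and 0 ε-transitions.
  a·a·b : 6 states, 2 ε-transitions
  (a·a·b)? : 8 states, 5 ε-transitions
  (a·a·b)? ∪ b : 12 states, 9 ε-transitions
  ((a·a·b)? ∪ b)? : 14 states, 12 ε-transitions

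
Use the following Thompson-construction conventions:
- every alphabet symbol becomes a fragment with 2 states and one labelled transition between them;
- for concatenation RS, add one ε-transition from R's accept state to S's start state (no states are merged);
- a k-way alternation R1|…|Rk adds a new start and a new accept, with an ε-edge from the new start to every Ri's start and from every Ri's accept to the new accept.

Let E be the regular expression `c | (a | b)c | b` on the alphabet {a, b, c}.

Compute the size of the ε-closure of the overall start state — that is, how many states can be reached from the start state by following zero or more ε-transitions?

Compute the ε-closure size of each fragment's start state recursively; a symbol fragment's start has no outgoing ε-edge, so its closure is just itself (size 1).
  a | b : new start ε-reaches every alternative's start; none of them accept ε, so the new accept is not reached: |ε-closure| = 1 + 1 + 1 = 3
  (a | b)c : same as the first factor's closure: |ε-closure| = 3
  c | (a | b)c | b : new start ε-reaches every alternative's start; none of them accept ε, so the new accept is not reached: |ε-closure| = 1 + 1 + 3 + 1 = 6

6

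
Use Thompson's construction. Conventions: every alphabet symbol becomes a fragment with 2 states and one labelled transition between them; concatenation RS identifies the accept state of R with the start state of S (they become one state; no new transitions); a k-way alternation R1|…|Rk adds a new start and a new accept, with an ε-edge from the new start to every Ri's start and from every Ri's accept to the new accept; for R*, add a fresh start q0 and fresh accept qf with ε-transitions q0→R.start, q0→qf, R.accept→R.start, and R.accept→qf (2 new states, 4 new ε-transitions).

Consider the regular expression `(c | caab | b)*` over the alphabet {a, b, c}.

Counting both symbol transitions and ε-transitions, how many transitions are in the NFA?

16

Bottom-up over the parse tree:
Each of the 6 symbol leaves contributes 1 transition (1 symbol, 0 ε).
  caab → 4 transitions (4 symbol, 0 ε)
  c | caab | b → 12 transitions (6 symbol, 6 ε)
  (c | caab | b)* → 16 transitions (6 symbol, 10 ε)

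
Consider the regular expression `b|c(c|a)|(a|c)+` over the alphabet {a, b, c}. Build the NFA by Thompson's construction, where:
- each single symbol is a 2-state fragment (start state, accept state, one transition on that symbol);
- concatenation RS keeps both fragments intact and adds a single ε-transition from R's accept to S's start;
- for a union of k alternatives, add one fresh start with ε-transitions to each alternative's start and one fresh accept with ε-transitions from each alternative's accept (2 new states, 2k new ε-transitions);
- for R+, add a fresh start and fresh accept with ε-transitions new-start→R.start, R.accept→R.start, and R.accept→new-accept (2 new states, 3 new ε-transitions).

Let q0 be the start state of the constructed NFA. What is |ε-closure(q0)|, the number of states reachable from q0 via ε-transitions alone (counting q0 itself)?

Work bottom-up. For each fragment F, track |ε-closure(F.start)| and whether F's accept lies in that closure (i.e. whether F accepts ε). A single-symbol fragment has closure size 1 and does not accept ε.
  c|a → |ε-closure| = 1 + 1 + 1 = 3 (the new accept is not ε-reachable since no branch accepts ε)
  c(c|a) → |ε-closure| equals the left operand's closure size = 1 (its accept is not ε-reachable, so the closure stops there)
  a|c → |ε-closure| = 1 + 1 + 1 = 3 (the new accept is not ε-reachable since no branch accepts ε)
  (a|c)+ → new start ε-reaches only the body's start; the new accept needs a symbol first: |ε-closure| = 1 + 3 = 4
  b|c(c|a)|(a|c)+ → new start ε-reaches every alternative's start; none of them accept ε, so the new accept is not reached: |ε-closure| = 1 + 1 + 1 + 4 = 7

7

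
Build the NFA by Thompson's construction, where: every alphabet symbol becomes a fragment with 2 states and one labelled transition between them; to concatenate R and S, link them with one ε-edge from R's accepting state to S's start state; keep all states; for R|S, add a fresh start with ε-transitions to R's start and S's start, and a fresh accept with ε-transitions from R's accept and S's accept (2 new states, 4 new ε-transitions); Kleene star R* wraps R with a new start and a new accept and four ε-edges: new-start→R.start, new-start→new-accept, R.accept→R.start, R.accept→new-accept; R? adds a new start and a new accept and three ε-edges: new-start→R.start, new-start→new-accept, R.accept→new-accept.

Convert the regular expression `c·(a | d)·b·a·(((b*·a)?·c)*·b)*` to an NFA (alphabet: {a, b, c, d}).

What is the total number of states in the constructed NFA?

Per subexpression:
Each of the 9 symbol leaves contributes a 2-state fragment.
  a | d — 6 states
  b* — 4 states
  b*·a — 6 states
  (b*·a)? — 8 states
  (b*·a)?·c — 10 states
  ((b*·a)?·c)* — 12 states
  ((b*·a)?·c)*·b — 14 states
  (((b*·a)?·c)*·b)* — 16 states
  c·(a | d)·b·a·(((b*·a)?·c)*·b)* — 28 states

28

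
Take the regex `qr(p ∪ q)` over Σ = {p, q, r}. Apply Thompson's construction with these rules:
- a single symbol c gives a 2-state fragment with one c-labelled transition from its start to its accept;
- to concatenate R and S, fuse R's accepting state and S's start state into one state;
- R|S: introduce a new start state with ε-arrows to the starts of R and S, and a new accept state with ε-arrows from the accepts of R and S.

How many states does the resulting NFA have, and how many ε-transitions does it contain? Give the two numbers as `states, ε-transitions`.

8, 4

Per subexpression:
Each of the 4 symbol leaves contributes 2 states and 0 ε-transitions.
  p ∪ q : 6 states, 4 ε-transitions
  qr(p ∪ q) : 8 states, 4 ε-transitions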